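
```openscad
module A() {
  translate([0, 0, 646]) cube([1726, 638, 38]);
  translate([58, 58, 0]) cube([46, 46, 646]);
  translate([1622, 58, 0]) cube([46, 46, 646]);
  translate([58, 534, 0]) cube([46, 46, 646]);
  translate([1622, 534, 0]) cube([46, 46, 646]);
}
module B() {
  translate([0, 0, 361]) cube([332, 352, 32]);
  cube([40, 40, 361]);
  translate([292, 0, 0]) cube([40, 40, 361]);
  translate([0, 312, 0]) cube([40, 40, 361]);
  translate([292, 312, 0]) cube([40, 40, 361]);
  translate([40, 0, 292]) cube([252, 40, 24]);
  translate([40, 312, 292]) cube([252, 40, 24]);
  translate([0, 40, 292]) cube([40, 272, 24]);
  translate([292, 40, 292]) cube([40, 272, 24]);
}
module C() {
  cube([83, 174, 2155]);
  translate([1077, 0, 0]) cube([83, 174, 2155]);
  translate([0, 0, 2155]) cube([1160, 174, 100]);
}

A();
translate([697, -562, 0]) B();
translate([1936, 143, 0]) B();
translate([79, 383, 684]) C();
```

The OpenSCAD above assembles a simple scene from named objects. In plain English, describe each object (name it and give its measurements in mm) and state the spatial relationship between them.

A is a rectangular dining table. The top is 1726×638×38 mm with its upper surface at z = 684 mm. It stands on four 46×46 mm square legs, each inset 58 mm from the nearest pair of top edges, running from the floor to the underside of the top.

B is a four-legged stool. The seat is a 332×352×32 mm slab whose top surface is at z = 393 mm; four square legs, each 40×40 mm in cross-section, run from the floor (z = 0) to the underside of the seat, each flush with a corner of the seat. Four stretchers, 40 mm wide and 24 mm tall, connect adjacent legs with their undersides at z = 292 mm, each running between the inner faces of the legs it joins and aligned with the legs' outer faces on the other axis.

C is a rectangular door frame: two vertical jambs of 83×174 mm section, 2155 mm tall, with a clear opening 994 mm wide between their inner faces. A header 100 mm tall and 174 mm deep lies on top of the jambs and spans the full outside width.

Two stools sit around the table at the −y, +x sides. The door frame is on top of the table.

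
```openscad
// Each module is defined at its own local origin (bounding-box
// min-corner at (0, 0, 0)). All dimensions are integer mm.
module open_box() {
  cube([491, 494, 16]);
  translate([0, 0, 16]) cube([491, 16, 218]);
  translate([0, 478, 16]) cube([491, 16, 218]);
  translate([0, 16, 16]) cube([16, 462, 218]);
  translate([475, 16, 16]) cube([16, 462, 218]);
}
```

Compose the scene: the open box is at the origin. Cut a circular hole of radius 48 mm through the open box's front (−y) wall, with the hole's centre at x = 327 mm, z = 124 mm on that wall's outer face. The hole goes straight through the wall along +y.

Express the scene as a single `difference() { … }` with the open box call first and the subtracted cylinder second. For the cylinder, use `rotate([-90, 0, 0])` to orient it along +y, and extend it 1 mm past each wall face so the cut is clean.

difference() {
  open_box();
  translate([327, -1, 124]) rotate([-90, 0, 0]) cylinder(h = 18, r = 48);
}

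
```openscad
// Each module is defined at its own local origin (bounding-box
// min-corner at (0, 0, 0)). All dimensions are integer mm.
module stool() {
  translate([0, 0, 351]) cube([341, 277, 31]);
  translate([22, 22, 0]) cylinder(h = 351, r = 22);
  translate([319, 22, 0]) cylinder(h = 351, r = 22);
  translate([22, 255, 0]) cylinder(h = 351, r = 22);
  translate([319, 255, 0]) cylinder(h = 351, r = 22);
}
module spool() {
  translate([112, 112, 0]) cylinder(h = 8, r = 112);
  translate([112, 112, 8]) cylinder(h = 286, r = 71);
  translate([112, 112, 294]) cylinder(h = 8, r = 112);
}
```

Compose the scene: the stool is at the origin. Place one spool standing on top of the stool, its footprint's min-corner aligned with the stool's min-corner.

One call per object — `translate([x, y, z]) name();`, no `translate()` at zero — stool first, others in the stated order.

stool();
translate([0, 0, 382]) spool();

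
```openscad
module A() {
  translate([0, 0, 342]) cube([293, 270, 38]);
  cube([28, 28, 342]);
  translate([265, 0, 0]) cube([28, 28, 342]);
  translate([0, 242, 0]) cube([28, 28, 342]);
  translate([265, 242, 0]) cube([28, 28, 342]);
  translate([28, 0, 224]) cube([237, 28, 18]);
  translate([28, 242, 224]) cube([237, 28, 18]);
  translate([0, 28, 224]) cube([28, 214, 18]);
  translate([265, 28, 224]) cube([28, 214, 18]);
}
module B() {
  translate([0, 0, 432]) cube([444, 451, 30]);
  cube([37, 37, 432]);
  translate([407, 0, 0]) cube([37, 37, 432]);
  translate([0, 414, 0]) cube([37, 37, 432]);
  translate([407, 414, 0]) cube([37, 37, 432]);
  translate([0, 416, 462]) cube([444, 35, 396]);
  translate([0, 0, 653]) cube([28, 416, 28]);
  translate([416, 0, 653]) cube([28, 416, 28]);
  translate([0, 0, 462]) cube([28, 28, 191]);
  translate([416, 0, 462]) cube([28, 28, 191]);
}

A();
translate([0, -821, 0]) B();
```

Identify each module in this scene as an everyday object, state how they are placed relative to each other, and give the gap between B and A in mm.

A is a stool. B is a chair. The chair is on the floor beside the stool on its −y side. The gap between the chair and the stool is 370 mm.

The chair's nearest face is 370 mm from the stool's −y face.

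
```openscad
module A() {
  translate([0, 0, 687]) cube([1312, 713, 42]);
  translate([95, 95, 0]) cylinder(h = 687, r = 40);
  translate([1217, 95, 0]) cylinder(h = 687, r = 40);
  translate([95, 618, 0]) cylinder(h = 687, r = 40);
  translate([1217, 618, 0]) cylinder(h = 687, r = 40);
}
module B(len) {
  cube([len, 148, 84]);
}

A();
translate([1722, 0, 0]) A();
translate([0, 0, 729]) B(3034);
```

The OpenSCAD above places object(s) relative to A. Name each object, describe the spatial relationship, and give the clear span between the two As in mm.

Second table starts at x = 1722; first ends at x = 1312; clear span = 1722 − 1312 = 410 mm.

A is a table. B is a beam. A beam spans the tops of two tables. The clear span between the two tables is 410 mm.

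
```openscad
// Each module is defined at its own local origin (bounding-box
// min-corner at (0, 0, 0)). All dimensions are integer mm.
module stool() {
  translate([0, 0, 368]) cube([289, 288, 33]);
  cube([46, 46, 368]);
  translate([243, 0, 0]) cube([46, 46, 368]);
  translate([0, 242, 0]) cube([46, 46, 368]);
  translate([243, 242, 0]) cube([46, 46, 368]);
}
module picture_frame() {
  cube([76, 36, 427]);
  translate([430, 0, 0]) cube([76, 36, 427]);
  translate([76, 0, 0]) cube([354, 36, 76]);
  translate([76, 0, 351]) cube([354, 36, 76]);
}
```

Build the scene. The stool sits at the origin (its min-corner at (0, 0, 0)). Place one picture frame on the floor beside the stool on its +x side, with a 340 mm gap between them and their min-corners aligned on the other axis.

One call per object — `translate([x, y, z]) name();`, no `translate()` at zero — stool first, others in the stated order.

stool();
translate([629, 0, 0]) picture_frame();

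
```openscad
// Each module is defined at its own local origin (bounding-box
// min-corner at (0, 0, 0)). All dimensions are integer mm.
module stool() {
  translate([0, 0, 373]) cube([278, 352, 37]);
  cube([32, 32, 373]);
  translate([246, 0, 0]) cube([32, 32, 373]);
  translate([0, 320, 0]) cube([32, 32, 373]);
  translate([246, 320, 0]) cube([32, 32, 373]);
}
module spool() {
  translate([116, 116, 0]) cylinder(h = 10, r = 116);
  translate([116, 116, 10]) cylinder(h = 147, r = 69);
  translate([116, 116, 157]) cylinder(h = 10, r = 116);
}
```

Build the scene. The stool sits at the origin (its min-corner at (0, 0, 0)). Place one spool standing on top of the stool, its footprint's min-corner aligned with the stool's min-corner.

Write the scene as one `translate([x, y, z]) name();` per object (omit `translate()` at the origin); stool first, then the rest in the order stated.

stool();
translate([0, 0, 410]) spool();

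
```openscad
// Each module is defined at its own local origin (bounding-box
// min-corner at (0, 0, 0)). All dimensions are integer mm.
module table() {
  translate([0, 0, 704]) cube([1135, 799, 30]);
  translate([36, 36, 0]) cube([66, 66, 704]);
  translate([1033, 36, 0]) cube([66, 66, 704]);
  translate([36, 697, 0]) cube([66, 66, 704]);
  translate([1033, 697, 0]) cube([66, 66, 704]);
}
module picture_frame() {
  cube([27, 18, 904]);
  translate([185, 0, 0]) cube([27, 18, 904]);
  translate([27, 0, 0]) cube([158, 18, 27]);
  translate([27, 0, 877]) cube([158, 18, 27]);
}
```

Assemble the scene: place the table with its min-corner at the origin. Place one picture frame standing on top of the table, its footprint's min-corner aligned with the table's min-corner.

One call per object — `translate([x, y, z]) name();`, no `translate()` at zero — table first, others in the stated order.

table();
translate([0, 0, 734]) picture_frame();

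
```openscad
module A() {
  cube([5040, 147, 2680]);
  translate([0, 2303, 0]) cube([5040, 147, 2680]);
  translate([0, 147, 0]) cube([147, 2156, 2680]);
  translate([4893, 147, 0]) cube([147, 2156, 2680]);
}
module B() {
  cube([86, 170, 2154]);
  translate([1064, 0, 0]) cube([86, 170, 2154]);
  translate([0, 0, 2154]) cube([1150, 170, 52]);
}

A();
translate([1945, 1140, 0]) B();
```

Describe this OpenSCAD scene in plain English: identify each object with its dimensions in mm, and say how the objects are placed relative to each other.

A is a box-shaped house frame (walls only): outside footprint 5040×2450 mm, wall height 2680 mm, wall thickness 147 mm. The two y-facing walls run the full x-width; the two x-facing walls fit between the inner faces of the y-facing walls.

B is a door frame. The clear opening is 978 mm wide and 2154 mm high. Two 86 mm wide jambs, 170 mm deep, stand either side of the opening from the floor to the top of the opening. A 52 mm thick head sits across the top of both jambs, spanning the full outside width of the frame.

The door frame sits inside the house frame, centred.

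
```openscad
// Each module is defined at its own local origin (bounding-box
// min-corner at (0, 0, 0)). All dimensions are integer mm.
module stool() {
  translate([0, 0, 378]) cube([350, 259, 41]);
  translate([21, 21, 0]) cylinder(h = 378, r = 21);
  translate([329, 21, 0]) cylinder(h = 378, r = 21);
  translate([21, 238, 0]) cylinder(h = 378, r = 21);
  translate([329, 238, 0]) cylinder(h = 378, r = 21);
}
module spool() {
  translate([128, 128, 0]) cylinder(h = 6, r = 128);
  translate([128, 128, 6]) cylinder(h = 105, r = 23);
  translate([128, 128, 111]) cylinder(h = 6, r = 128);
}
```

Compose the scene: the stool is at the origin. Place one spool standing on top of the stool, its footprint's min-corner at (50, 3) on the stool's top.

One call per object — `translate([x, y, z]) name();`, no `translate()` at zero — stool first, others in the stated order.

stool();
translate([50, 3, 419]) spool();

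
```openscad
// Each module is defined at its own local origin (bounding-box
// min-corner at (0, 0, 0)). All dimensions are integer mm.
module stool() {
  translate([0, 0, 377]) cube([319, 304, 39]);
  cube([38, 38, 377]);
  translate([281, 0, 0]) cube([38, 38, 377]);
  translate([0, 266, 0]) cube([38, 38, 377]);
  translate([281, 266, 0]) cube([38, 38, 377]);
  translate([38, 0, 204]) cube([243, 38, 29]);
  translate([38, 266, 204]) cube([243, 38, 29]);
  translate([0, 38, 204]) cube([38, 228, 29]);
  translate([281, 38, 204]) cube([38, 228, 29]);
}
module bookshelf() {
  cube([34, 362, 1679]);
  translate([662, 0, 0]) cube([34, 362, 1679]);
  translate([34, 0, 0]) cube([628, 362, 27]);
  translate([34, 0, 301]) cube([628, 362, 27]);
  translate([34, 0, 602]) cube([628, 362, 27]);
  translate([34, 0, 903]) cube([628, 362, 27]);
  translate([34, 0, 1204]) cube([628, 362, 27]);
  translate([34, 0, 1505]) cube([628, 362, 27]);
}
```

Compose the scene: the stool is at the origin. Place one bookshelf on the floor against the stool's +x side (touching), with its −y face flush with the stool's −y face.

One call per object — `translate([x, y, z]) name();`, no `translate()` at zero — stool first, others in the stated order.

stool();
translate([319, 0, 0]) bookshelf();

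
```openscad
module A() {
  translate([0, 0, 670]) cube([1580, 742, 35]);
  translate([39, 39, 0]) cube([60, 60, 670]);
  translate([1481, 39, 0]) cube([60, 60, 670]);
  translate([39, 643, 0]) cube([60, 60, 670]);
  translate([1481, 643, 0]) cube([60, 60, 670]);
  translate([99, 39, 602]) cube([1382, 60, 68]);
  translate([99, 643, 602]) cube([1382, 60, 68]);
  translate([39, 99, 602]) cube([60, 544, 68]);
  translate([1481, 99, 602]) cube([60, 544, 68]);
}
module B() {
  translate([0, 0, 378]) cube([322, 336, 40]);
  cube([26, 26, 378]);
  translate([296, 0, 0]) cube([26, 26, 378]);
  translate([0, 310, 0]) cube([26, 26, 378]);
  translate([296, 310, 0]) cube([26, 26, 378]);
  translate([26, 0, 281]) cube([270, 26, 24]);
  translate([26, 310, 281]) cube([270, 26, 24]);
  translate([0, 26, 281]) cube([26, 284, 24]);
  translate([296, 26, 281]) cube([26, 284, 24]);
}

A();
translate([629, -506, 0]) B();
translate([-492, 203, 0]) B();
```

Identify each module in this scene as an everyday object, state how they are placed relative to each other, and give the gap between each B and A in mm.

Each stool's nearest face is 170 mm from the table's bounding box.

A is a table. B is a stool. Two stools sit around the table at the −y, −x sides. The gap between each stool and the table is 170 mm.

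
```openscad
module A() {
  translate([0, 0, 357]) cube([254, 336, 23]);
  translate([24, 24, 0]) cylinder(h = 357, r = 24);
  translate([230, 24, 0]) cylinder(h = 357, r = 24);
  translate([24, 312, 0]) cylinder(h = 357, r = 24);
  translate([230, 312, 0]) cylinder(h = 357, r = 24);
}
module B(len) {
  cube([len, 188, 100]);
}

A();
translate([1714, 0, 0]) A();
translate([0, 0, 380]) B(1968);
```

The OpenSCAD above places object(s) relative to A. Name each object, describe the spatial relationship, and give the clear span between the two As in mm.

A is a stool. B is a beam. A beam spans the tops of two stools. The clear span between the two stools is 1460 mm.

Second stool starts at x = 1714; first ends at x = 254; clear span = 1714 − 254 = 1460 mm.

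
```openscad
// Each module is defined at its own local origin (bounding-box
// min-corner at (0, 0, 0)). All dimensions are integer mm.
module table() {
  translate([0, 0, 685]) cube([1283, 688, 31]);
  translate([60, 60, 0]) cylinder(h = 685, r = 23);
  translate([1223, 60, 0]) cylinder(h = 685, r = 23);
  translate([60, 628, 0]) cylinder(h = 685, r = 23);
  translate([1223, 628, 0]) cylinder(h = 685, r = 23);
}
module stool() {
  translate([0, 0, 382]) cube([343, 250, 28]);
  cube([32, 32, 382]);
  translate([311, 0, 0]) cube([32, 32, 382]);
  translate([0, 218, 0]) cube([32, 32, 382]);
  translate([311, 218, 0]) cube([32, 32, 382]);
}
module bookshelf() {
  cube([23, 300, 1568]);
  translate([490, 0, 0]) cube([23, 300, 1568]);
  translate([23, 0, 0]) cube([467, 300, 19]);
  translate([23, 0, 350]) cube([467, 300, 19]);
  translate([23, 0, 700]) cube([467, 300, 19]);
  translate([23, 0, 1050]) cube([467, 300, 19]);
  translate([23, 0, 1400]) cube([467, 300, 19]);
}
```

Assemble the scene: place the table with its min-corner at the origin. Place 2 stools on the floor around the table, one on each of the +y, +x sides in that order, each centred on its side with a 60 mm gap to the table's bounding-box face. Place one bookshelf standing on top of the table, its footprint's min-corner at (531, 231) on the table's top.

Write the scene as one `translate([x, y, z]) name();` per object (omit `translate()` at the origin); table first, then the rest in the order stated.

table();
translate([470, 748, 0]) stool();
translate([1343, 219, 0]) stool();
translate([531, 231, 716]) bookshelf();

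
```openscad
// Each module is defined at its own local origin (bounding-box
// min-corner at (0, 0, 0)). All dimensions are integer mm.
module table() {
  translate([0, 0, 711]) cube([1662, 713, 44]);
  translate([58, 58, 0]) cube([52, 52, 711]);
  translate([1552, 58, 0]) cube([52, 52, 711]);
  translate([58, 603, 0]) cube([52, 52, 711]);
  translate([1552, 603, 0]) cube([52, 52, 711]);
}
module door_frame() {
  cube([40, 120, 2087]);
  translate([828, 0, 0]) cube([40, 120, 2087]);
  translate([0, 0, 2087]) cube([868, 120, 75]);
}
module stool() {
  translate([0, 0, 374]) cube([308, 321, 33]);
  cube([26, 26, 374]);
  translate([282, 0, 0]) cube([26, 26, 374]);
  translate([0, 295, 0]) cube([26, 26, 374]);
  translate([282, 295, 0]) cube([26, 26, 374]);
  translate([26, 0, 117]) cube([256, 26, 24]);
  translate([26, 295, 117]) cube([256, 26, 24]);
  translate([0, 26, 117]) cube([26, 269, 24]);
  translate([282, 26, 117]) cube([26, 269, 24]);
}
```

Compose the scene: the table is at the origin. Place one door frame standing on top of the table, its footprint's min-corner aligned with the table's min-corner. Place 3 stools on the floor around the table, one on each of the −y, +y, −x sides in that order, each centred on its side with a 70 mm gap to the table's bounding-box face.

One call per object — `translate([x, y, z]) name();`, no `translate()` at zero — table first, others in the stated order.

table();
translate([0, 0, 755]) door_frame();
translate([677, -391, 0]) stool();
translate([677, 783, 0]) stool();
translate([-378, 196, 0]) stool();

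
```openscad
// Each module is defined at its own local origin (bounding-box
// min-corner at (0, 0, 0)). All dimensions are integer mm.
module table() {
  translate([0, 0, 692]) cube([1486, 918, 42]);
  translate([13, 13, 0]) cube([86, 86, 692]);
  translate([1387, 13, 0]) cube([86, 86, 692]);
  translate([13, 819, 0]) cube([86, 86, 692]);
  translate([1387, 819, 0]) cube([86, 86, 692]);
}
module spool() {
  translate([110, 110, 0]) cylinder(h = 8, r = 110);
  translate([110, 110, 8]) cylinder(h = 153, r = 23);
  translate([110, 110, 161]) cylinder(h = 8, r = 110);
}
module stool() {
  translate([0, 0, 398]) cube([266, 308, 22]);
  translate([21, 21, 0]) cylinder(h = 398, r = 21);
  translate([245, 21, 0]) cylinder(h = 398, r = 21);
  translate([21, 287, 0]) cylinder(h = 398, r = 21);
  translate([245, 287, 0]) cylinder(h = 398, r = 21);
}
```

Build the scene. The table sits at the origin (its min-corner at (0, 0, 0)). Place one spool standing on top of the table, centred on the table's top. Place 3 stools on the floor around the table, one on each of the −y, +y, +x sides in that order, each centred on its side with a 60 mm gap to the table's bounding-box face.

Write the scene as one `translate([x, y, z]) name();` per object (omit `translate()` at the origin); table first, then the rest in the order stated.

table();
translate([633, 349, 734]) spool();
translate([610, -368, 0]) stool();
translate([610, 978, 0]) stool();
translate([1546, 305, 0]) stool();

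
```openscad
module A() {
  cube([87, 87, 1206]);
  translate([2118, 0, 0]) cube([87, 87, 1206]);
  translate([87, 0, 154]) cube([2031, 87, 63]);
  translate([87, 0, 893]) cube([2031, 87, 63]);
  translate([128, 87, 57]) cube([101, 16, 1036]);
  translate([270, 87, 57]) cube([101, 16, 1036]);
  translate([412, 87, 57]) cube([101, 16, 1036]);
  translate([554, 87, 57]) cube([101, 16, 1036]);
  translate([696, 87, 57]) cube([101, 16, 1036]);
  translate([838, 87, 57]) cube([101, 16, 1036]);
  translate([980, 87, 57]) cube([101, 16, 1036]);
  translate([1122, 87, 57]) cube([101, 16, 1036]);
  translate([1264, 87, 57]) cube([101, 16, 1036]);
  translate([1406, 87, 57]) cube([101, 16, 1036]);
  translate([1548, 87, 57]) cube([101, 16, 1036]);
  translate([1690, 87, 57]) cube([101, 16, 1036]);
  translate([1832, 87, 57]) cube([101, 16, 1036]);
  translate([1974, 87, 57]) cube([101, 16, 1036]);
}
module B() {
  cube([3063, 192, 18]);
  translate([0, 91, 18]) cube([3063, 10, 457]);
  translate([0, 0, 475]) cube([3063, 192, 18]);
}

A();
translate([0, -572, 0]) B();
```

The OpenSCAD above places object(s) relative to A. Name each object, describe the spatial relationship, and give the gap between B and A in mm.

A is a fence section. B is an I-beam. The I-beam is on the floor beside the fence section on its −y side. The gap between the I-beam and the fence section is 380 mm.

The I-beam's nearest face is 380 mm from the fence section's −y face.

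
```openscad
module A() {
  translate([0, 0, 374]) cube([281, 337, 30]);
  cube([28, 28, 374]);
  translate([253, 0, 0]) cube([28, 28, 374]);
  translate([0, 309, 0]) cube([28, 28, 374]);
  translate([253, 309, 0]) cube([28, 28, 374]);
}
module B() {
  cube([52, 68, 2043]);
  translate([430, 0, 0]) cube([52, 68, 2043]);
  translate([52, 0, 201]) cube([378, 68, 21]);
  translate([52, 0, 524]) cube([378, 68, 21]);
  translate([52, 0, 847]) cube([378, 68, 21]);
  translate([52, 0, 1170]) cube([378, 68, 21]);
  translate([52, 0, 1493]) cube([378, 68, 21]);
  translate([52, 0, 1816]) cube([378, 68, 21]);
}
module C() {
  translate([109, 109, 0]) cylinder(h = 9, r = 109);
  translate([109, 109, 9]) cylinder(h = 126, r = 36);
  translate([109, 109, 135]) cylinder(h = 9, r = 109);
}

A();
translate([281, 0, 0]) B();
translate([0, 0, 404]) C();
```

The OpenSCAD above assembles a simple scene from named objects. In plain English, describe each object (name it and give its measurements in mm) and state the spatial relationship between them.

A is a four-legged stool. The seat is a 281×337×30 mm slab whose top surface is at z = 404 mm; four square legs, each 28×28 mm in cross-section, run from the floor (z = 0) to the underside of the seat, each flush with a corner of the seat.

B is a wooden ladder with two side rails of 52×68 mm section and 2043 mm height, set 482 mm apart overall. Between them run 6 rectangular rungs (68 mm deep, 21 mm thick), front faces flush with the rails' −y face. The bottom of the first rung is 201 mm above the floor and each subsequent rung is 323 mm higher than the one below.

C is a spool: two coaxial disc flanges of radius 109 mm and thickness 9 mm, joined by a core cylinder of radius 36 mm and height 126 mm. The lower flange rests on z = 0 and the three cylinders share a vertical axis.

The ladder is against the stool's +x side, with their −y faces flush. The spool is on top of the stool.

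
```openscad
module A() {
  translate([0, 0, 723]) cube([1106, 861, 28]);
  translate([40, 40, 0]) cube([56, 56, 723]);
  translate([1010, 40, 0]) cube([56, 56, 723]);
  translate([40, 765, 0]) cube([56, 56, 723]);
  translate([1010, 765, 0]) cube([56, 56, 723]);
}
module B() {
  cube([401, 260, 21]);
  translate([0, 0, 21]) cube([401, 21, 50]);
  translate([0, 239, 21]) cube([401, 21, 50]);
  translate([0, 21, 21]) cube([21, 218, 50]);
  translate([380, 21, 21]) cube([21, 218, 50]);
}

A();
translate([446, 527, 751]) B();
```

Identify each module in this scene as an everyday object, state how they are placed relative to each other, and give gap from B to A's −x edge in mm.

A is a table. B is an open box. The open box is on top of the table. The gap from the open box to the table's −x edge is 446 mm.

The open box's min-x is at 446; the table's min-x is 0; gap = 446 mm.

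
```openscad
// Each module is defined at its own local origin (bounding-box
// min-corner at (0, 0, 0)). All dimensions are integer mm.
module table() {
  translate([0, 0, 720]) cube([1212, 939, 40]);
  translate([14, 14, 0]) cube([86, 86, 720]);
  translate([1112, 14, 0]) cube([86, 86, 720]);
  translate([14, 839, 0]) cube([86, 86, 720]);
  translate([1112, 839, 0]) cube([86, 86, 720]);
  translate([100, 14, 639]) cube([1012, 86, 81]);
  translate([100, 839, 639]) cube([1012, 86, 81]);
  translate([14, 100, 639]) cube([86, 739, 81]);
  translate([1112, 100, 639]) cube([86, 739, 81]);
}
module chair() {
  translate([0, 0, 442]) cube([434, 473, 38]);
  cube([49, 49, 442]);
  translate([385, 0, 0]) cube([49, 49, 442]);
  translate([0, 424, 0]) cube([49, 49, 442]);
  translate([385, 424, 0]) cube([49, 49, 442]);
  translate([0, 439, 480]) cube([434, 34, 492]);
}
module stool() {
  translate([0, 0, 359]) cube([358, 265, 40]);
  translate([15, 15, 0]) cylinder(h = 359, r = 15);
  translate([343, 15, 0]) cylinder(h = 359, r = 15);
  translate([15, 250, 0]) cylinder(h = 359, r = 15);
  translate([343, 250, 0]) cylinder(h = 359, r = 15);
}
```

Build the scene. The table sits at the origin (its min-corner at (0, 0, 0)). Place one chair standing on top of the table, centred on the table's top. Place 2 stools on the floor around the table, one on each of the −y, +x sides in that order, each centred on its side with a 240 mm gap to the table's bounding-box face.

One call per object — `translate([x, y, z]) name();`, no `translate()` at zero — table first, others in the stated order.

table();
translate([389, 233, 760]) chair();
translate([427, -505, 0]) stool();
translate([1452, 337, 0]) stool();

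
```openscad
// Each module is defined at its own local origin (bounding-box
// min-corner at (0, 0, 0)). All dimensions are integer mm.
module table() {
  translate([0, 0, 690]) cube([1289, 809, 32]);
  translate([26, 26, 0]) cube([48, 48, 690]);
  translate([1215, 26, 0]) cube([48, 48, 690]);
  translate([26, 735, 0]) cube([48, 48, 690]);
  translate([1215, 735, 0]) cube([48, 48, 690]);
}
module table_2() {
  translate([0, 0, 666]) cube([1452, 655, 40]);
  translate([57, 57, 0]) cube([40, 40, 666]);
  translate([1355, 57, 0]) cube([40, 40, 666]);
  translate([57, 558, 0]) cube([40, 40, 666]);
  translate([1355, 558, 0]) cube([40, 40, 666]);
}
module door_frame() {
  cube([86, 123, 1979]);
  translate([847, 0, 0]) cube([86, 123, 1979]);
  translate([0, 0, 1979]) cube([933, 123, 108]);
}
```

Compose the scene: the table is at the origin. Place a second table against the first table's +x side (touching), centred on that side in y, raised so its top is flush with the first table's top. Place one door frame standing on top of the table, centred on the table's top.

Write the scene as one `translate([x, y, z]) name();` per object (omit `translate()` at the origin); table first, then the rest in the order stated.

table();
translate([1289, 77, 16]) table_2();
translate([178, 343, 722]) door_frame();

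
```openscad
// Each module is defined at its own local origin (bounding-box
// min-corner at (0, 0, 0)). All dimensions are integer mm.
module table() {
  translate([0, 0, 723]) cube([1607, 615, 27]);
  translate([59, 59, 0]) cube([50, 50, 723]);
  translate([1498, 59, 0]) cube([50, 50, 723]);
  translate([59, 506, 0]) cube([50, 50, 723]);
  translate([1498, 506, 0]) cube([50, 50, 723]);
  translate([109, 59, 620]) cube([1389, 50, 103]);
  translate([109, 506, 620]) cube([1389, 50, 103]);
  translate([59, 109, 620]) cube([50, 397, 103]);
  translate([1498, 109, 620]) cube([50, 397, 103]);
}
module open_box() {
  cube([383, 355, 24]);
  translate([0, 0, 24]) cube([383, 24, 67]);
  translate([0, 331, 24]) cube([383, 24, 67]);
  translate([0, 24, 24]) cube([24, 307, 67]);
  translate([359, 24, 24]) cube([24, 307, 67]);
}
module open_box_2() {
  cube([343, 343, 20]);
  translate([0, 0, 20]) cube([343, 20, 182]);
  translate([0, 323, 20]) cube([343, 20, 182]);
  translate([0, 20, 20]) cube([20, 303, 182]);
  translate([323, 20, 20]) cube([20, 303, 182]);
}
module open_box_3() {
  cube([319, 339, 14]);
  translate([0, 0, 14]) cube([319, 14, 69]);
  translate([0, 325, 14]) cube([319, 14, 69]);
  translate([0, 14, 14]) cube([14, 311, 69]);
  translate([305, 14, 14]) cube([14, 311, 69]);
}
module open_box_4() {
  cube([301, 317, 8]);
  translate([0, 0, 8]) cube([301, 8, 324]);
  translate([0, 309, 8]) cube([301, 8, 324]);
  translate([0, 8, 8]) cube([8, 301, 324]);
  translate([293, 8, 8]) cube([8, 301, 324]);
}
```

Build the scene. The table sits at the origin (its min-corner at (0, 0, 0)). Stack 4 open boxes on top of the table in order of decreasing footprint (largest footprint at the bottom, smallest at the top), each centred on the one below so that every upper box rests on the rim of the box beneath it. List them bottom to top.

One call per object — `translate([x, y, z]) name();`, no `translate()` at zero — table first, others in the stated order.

table();
translate([612, 130, 750]) open_box();
translate([632, 136, 841]) open_box_2();
translate([644, 138, 1043]) open_box_3();
translate([653, 149, 1126]) open_box_4();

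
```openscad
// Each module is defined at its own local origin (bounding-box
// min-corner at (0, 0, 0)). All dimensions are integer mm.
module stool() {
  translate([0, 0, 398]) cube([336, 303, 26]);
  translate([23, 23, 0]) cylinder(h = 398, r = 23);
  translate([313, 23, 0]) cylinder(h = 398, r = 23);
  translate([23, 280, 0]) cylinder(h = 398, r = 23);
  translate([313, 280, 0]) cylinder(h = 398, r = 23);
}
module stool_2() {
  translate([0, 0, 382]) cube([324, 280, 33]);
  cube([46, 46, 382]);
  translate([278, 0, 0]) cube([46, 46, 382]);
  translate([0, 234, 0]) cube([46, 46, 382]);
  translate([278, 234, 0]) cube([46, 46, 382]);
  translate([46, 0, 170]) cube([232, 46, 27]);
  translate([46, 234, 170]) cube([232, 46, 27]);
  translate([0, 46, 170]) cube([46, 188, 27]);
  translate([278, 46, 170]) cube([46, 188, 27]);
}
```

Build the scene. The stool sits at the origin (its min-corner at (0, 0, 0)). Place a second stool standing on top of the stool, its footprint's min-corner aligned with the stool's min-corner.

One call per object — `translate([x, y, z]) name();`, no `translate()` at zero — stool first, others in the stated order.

stool();
translate([0, 0, 424]) stool_2();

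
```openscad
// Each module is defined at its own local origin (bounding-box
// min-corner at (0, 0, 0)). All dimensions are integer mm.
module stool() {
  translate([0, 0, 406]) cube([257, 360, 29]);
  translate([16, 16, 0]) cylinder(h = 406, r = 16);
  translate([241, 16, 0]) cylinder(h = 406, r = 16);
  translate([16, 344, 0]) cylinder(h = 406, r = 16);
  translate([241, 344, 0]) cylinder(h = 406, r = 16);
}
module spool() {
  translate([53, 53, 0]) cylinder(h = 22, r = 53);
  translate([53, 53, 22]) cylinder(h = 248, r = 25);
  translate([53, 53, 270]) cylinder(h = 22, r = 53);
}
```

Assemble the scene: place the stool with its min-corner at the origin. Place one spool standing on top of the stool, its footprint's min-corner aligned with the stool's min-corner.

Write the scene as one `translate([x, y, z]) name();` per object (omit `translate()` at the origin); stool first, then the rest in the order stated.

stool();
translate([0, 0, 435]) spool();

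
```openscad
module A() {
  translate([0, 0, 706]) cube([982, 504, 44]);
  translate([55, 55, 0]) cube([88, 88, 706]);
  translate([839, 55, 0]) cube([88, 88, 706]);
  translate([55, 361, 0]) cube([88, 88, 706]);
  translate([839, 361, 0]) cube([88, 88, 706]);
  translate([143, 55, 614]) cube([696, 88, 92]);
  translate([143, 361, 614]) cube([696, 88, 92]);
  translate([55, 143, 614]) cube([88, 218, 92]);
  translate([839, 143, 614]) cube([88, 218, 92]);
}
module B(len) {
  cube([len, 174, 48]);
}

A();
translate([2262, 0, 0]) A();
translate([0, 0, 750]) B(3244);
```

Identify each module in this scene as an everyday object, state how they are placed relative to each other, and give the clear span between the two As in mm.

A is a table. B is a beam. A beam spans the tops of two tables. The clear span between the two tables is 1280 mm.

Second table starts at x = 2262; first ends at x = 982; clear span = 2262 − 982 = 1280 mm.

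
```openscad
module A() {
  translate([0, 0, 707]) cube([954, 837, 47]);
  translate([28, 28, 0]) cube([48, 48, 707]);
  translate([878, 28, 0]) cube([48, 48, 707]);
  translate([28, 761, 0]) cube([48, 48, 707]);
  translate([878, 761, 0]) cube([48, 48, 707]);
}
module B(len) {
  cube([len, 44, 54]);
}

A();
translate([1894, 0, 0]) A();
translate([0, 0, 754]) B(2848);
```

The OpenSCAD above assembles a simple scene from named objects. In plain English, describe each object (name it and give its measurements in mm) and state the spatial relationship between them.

A is a table: top 954 mm (x) × 837 mm (y), 47 mm thick, upper face at z = 754 mm, on four 48×48 mm square legs, each inset 28 mm from the nearest pair of top edges, running from z = 0 to the bottom of the top.

B is a rectangular beam 2848 mm long (x), 44 mm deep (y), 54 mm thick (z).

The beam spans the tops of two tables placed 940 mm apart, resting at z = 754 mm.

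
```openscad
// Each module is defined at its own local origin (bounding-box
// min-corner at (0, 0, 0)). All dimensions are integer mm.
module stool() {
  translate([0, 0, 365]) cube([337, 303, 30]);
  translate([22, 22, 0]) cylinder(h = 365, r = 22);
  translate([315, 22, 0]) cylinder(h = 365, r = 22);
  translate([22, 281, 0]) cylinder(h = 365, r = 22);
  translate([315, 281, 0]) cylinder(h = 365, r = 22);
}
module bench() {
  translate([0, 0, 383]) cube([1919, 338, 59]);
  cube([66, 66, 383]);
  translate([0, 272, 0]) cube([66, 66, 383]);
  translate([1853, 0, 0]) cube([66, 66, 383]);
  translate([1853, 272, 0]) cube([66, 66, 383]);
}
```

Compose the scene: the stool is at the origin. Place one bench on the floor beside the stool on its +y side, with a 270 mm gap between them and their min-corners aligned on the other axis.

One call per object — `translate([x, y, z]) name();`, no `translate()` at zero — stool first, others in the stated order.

stool();
translate([0, 573, 0]) bench();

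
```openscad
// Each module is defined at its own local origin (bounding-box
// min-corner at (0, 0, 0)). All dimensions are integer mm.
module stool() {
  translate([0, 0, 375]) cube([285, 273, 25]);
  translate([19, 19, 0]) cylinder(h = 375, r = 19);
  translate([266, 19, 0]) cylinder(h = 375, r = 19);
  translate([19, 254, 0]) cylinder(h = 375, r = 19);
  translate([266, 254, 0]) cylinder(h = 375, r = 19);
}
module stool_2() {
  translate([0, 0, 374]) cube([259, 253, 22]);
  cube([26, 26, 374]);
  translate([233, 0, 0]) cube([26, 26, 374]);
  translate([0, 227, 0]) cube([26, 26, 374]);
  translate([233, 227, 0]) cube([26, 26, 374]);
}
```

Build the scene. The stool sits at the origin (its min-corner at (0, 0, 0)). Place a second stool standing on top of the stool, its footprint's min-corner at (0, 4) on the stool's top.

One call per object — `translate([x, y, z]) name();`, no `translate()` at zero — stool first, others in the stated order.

stool();
translate([0, 4, 400]) stool_2();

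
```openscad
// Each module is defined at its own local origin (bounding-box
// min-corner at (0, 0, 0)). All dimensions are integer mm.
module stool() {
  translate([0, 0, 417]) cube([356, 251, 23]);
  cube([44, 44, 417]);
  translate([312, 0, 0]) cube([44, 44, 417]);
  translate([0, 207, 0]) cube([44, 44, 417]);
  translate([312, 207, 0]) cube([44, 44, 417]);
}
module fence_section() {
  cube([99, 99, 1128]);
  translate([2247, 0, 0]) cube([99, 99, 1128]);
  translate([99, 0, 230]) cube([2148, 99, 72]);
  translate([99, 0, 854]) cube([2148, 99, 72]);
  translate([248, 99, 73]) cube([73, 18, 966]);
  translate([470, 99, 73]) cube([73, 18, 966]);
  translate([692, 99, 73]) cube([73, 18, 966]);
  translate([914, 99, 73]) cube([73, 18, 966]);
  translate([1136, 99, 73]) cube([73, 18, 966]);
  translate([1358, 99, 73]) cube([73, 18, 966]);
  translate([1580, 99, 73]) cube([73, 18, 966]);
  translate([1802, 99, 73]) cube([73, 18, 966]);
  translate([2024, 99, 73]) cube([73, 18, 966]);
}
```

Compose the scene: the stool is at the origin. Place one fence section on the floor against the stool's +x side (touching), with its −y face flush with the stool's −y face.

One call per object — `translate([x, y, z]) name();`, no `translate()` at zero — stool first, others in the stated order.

stool();
translate([356, 0, 0]) fence_section();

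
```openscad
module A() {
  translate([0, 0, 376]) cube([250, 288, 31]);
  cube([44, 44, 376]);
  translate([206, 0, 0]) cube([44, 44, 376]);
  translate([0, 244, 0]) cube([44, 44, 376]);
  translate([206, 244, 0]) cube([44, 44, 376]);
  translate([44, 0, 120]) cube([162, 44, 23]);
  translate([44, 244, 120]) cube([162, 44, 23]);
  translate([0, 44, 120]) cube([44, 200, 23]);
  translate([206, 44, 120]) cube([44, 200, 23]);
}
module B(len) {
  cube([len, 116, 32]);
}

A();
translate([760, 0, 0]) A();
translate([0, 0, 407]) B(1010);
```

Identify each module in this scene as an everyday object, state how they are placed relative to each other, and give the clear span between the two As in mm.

A is a stool. B is a beam. A beam spans the tops of two stools. The clear span between the two stools is 510 mm.

Second stool starts at x = 760; first ends at x = 250; clear span = 760 − 250 = 510 mm.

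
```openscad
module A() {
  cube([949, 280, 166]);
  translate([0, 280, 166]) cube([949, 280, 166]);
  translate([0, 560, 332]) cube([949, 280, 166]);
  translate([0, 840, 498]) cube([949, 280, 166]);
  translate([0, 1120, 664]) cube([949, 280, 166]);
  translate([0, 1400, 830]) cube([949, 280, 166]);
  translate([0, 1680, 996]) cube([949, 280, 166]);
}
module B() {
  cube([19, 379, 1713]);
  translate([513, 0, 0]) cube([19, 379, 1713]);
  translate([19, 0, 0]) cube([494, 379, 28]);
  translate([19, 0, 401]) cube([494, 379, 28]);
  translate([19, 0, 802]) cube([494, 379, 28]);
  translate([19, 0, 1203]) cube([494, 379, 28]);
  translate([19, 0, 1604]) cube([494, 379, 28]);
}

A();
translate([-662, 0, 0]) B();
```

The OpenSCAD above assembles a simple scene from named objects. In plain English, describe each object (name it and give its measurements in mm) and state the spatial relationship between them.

A is a run of 7 identical solid stair steps. Each tread is 949×280 mm and each step block is 166 mm high. Step 1 rests on the floor; step k is offset from step 1 by (k−1)×280 mm in y and (k−1)×166 mm in z.

B is an open bookshelf. Two side panels, each 19 mm thick, 379 mm deep and 1713 mm tall, stand 532 mm apart (outside-to-outside). Between them sit 5 shelves, each 28 mm thick and 379 mm deep, spanning the full gap between the sides. The bottom shelf rests on the floor (its underside at z = 0) and the clear gap between one shelf's top and the next shelf's underside is 373 mm.

The bookshelf is on the floor beside the staircase on its −x side.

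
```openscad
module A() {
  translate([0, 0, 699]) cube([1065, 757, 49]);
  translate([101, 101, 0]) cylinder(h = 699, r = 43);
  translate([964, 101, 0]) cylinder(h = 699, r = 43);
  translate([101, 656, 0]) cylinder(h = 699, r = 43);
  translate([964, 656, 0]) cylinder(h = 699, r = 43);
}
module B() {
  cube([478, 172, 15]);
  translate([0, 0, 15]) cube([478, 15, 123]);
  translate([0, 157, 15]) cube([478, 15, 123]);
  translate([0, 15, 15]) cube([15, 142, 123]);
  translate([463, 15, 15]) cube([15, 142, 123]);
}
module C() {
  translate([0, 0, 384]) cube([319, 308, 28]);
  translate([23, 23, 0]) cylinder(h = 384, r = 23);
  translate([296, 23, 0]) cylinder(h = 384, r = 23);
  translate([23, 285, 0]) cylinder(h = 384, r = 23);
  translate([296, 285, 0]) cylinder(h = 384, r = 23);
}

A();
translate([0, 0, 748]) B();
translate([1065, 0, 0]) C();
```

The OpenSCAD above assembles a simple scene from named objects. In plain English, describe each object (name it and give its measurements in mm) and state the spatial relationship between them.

A is a table with a 1065×757 mm rectangular top, 49 mm thick, top surface at z = 748 mm, supported by four round legs of 86 mm diameter, each leg's bounding box inset 58 mm from the nearest pair of top edges, running from the floor.

B is an open-topped rectangular box: outside dimensions 478×172×138 mm, with a uniform wall and base thickness of 15 mm. The base is a full 478×172 slab on the floor; four walls sit on top of the base. The front and back walls (the −y and +y sides) span the full width; the two side walls fit between them.

C is a four-legged stool. The seat is 319×308 mm, 28 mm thick, top at z = 412 mm. It stands on four round legs, each 46 mm in diameter, from z = 0 to the seat underside, each leg's axis is inset half a diameter from the nearest pair of seat edges (so the leg's bounding box is flush with the corner).

The open box is on top of the table. The stool is against the table's +x side, with their −y faces flush.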